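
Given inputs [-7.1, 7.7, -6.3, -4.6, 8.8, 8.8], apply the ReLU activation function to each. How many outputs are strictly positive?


ReLU(x) = max(0, x) for each element:
ReLU(-7.1) = 0
ReLU(7.7) = 7.7
ReLU(-6.3) = 0
ReLU(-4.6) = 0
ReLU(8.8) = 8.8
ReLU(8.8) = 8.8
Active neurons (>0): 3

3


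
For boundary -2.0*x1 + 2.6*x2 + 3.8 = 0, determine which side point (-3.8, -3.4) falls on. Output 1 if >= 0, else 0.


Compute -2.0 * -3.8 + 2.6 * -3.4 + 3.8
= 7.6 + -8.84 + 3.8
= 2.56
Since 2.56 >= 0, the point is on the positive side.

1


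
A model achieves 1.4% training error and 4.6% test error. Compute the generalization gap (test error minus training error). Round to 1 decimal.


Generalization gap = test_error - train_error
= 4.6 - 1.4
= 3.2%
A moderate gap.

3.2


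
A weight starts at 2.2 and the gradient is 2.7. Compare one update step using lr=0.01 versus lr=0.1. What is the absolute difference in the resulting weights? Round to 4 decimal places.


With lr=0.01: w_new = 2.2 - 0.01 * 2.7 = 2.173
With lr=0.1: w_new = 2.2 - 0.1 * 2.7 = 1.93
Absolute difference = |2.173 - 1.93|
= 0.2430

0.2430


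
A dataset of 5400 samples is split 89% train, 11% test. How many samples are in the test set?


Train samples = 5400 * 89% = 4806
Test samples = 5400 - 4806
= 594

594


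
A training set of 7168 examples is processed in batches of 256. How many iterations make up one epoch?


Iterations per epoch = dataset_size / batch_size
= 7168 / 256
= 28

28


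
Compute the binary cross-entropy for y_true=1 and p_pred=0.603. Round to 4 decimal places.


For y=1: Loss = -log(p)
= -log(0.603)
= -(-0.5058)
= 0.5058

0.5058


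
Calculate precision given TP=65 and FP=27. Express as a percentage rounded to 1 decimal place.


Precision = TP / (TP + FP) * 100
= 65 / (65 + 27)
= 65 / 92
= 0.7065
= 70.7%

70.7


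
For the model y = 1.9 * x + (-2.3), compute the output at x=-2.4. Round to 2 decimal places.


y = 1.9 * -2.4 + (-2.3)
= -4.56 + (-2.3)
= -6.86

-6.86


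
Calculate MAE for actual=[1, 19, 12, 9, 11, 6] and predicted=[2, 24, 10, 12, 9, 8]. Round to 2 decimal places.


Absolute errors: [1, 5, 2, 3, 2, 2]
Sum of absolute errors = 15
MAE = 15 / 6 = 2.50

2.50


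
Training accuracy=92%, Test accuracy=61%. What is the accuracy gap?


Gap = train_accuracy - test_accuracy
= 92 - 61
= 31%
This large gap strongly indicates overfitting.

31


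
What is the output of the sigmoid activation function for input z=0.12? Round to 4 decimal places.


sigmoid(z) = 1 / (1 + exp(-z))
exp(-(0.12)) = exp(-0.12) = 0.8869
1 + 0.8869 = 1.8869
1 / 1.8869 = 0.5300

0.5300


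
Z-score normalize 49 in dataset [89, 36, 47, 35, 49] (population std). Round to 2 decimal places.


Mean = (89 + 36 + 47 + 35 + 49) / 5 = 51.2
Variance = sum((x_i - mean)^2) / n = 388.96
Std = sqrt(388.96) = 19.7221
Z = (x - mean) / std
= (49 - 51.2) / 19.7221
= -2.2 / 19.7221
= -0.11

-0.11


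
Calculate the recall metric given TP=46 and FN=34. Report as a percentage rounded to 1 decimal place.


Recall = TP / (TP + FN) * 100
= 46 / (46 + 34)
= 46 / 80
= 0.575
= 57.5%

57.5


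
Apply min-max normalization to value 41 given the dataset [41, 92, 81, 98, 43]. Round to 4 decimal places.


Min = 41, Max = 98
Range = 98 - 41 = 57
Scaled = (x - min) / (max - min)
= (41 - 41) / 57
= 0 / 57
= 0.0000

0.0000


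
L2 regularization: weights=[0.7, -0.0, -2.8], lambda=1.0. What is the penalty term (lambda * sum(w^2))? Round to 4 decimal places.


Squaring each weight:
0.7^2 = 0.49
(-0.0)^2 = 0.0
(-2.8)^2 = 7.84
Sum of squares = 8.33
Penalty = 1.0 * 8.33 = 8.3300

8.3300


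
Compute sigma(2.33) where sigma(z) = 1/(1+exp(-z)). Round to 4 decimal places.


sigmoid(z) = 1 / (1 + exp(-z))
exp(-(2.33)) = exp(-2.33) = 0.0973
1 + 0.0973 = 1.0973
1 / 1.0973 = 0.9113

0.9113


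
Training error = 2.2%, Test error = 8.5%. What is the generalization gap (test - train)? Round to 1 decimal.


Generalization gap = test_error - train_error
= 8.5 - 2.2
= 6.3%
A moderate gap.

6.3


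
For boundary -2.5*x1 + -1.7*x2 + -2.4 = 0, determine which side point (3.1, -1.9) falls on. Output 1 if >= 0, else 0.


Compute -2.5 * 3.1 + -1.7 * -1.9 + -2.4
= -7.75 + 3.23 + -2.4
= -6.92
Since -6.92 < 0, the point is on the negative side.

0


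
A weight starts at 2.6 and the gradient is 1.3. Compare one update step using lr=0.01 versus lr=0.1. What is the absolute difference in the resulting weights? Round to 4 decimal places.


With lr=0.01: w_new = 2.6 - 0.01 * 1.3 = 2.587
With lr=0.1: w_new = 2.6 - 0.1 * 1.3 = 2.47
Absolute difference = |2.587 - 2.47|
= 0.1170

0.1170


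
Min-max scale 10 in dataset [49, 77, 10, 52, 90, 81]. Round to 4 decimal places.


Min = 10, Max = 90
Range = 90 - 10 = 80
Scaled = (x - min) / (max - min)
= (10 - 10) / 80
= 0 / 80
= 0.0000

0.0000


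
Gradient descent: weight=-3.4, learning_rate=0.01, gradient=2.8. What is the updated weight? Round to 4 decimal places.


w_new = w_old - lr * gradient
= -3.4 - 0.01 * 2.8
= -3.4 - (0.028)
= -3.4280

-3.4280


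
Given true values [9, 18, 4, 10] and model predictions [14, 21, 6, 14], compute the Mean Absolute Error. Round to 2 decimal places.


Absolute errors: [5, 3, 2, 4]
Sum of absolute errors = 14
MAE = 14 / 4 = 3.50

3.50


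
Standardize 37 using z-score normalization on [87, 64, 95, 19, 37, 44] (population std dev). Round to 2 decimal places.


Mean = (87 + 64 + 95 + 19 + 37 + 44) / 6 = 57.6667
Variance = sum((x_i - mean)^2) / n = 733.8889
Std = sqrt(733.8889) = 27.0904
Z = (x - mean) / std
= (37 - 57.6667) / 27.0904
= -20.6667 / 27.0904
= -0.76

-0.76


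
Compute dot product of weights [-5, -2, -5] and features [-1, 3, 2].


Element-wise products:
-5 * -1 = 5
-2 * 3 = -6
-5 * 2 = -10
Sum = 5 + -6 + -10
= -11

-11


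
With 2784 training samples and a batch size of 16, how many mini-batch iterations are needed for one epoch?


Iterations per epoch = dataset_size / batch_size
= 2784 / 16
= 174

174


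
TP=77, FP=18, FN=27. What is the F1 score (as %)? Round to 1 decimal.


Precision = TP / (TP + FP) = 77 / 95 = 0.8105
Recall = TP / (TP + FN) = 77 / 104 = 0.7404
F1 = 2 * P * R / (P + R)
= 2 * 0.8105 * 0.7404 / (0.8105 + 0.7404)
= 1.2002 / 1.5509
= 0.7739
As percentage: 77.4%

77.4


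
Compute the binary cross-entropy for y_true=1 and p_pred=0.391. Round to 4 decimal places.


For y=1: Loss = -log(p)
= -log(0.391)
= -(-0.939)
= 0.9390

0.9390


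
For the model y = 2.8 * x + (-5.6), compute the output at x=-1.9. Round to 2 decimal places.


y = 2.8 * -1.9 + (-5.6)
= -5.32 + (-5.6)
= -10.92

-10.92


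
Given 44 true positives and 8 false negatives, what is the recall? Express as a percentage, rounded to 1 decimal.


Recall = TP / (TP + FN) * 100
= 44 / (44 + 8)
= 44 / 52
= 0.8462
= 84.6%

84.6


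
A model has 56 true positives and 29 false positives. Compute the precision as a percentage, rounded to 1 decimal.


Precision = TP / (TP + FP) * 100
= 56 / (56 + 29)
= 56 / 85
= 0.6588
= 65.9%

65.9


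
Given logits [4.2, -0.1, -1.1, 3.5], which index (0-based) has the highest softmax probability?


Softmax is a monotonic transformation, so it preserves the argmax.
We need to find the index of the maximum logit.
Index 0: 4.2
Index 1: -0.1
Index 2: -1.1
Index 3: 3.5
Maximum logit = 4.2 at index 0

0


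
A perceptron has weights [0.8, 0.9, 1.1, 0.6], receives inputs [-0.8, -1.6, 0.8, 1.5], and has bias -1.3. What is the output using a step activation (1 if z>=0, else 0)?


z = w . x + b
= 0.8*-0.8 + 0.9*-1.6 + 1.1*0.8 + 0.6*1.5 + -1.3
= -0.64 + -1.44 + 0.88 + 0.9 + -1.3
= -0.3 + -1.3
= -1.6
Since z = -1.6 < 0, output = 0

0


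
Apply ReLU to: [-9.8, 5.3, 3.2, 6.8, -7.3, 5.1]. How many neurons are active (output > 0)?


ReLU(x) = max(0, x) for each element:
ReLU(-9.8) = 0
ReLU(5.3) = 5.3
ReLU(3.2) = 3.2
ReLU(6.8) = 6.8
ReLU(-7.3) = 0
ReLU(5.1) = 5.1
Active neurons (>0): 4

4


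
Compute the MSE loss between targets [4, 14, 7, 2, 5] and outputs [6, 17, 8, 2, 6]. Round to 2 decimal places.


Differences: [-2, -3, -1, 0, -1]
Squared errors: [4, 9, 1, 0, 1]
Sum of squared errors = 15
MSE = 15 / 5 = 3.00

3.00


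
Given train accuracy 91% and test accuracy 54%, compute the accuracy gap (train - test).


Gap = train_accuracy - test_accuracy
= 91 - 54
= 37%
This large gap strongly indicates overfitting.

37


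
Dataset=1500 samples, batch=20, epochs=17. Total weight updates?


Iterations per epoch = 1500 / 20 = 75
Total updates = iterations_per_epoch * epochs
= 75 * 17
= 1275

1275


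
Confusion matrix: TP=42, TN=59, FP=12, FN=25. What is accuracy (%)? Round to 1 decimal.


Accuracy = (TP + TN) / (TP + TN + FP + FN) * 100
= (42 + 59) / (42 + 59 + 12 + 25)
= 101 / 138
= 0.7319
= 73.2%

73.2


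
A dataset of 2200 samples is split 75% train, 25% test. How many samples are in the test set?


Train samples = 2200 * 75% = 1650
Test samples = 2200 - 1650
= 550

550


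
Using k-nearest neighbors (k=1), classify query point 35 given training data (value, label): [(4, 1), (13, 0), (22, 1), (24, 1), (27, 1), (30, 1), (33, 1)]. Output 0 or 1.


Distances from query 35:
Point 33 (class 1): distance = 2
K=1 nearest neighbors: classes = [1]
Votes for class 1: 1 / 1
Majority vote => class 1

1


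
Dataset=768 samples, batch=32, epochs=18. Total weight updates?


Iterations per epoch = 768 / 32 = 24
Total updates = iterations_per_epoch * epochs
= 24 * 18
= 432

432


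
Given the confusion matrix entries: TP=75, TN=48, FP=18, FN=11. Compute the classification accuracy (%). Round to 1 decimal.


Accuracy = (TP + TN) / (TP + TN + FP + FN) * 100
= (75 + 48) / (75 + 48 + 18 + 11)
= 123 / 152
= 0.8092
= 80.9%

80.9


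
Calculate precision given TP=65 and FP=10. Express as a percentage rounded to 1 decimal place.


Precision = TP / (TP + FP) * 100
= 65 / (65 + 10)
= 65 / 75
= 0.8667
= 86.7%

86.7


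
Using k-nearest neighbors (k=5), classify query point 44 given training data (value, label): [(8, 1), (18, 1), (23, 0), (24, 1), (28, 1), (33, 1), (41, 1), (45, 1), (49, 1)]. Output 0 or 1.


Distances from query 44:
Point 45 (class 1): distance = 1
Point 41 (class 1): distance = 3
Point 49 (class 1): distance = 5
Point 33 (class 1): distance = 11
Point 28 (class 1): distance = 16
K=5 nearest neighbors: classes = [1, 1, 1, 1, 1]
Votes for class 1: 5 / 5
Majority vote => class 1

1


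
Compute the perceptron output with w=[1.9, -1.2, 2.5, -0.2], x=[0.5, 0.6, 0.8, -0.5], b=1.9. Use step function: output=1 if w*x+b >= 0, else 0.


z = w . x + b
= 1.9*0.5 + -1.2*0.6 + 2.5*0.8 + -0.2*-0.5 + 1.9
= 0.95 + -0.72 + 2.0 + 0.1 + 1.9
= 2.33 + 1.9
= 4.23
Since z = 4.23 >= 0, output = 1

1


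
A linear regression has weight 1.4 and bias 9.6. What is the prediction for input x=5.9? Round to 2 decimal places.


y = 1.4 * 5.9 + (9.6)
= 8.26 + (9.6)
= 17.86

17.86


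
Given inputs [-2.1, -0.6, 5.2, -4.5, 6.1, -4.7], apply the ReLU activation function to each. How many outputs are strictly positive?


ReLU(x) = max(0, x) for each element:
ReLU(-2.1) = 0
ReLU(-0.6) = 0
ReLU(5.2) = 5.2
ReLU(-4.5) = 0
ReLU(6.1) = 6.1
ReLU(-4.7) = 0
Active neurons (>0): 2

2


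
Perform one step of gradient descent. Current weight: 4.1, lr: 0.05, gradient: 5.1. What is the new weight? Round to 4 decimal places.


w_new = w_old - lr * gradient
= 4.1 - 0.05 * 5.1
= 4.1 - (0.255)
= 3.8450

3.8450


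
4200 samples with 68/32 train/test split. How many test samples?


Train samples = 4200 * 68% = 2856
Test samples = 4200 - 2856
= 1344

1344


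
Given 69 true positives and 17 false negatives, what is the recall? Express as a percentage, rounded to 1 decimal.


Recall = TP / (TP + FN) * 100
= 69 / (69 + 17)
= 69 / 86
= 0.8023
= 80.2%

80.2


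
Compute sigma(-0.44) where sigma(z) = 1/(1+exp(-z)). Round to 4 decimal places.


sigmoid(z) = 1 / (1 + exp(-z))
exp(-(-0.44)) = exp(0.44) = 1.5527
1 + 1.5527 = 2.5527
1 / 2.5527 = 0.3917

0.3917


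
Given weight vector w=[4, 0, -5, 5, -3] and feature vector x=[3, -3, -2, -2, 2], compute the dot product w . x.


Element-wise products:
4 * 3 = 12
0 * -3 = 0
-5 * -2 = 10
5 * -2 = -10
-3 * 2 = -6
Sum = 12 + 0 + 10 + -10 + -6
= 6

6


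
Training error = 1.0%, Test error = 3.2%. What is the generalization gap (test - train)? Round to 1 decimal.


Generalization gap = test_error - train_error
= 3.2 - 1.0
= 2.2%
A moderate gap.

2.2


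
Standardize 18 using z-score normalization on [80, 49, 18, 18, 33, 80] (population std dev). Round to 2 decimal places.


Mean = (80 + 49 + 18 + 18 + 33 + 80) / 6 = 46.3333
Variance = sum((x_i - mean)^2) / n = 676.2222
Std = sqrt(676.2222) = 26.0043
Z = (x - mean) / std
= (18 - 46.3333) / 26.0043
= -28.3333 / 26.0043
= -1.09

-1.09


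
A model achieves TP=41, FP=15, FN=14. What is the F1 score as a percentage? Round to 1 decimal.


Precision = TP / (TP + FP) = 41 / 56 = 0.7321
Recall = TP / (TP + FN) = 41 / 55 = 0.7455
F1 = 2 * P * R / (P + R)
= 2 * 0.7321 * 0.7455 / (0.7321 + 0.7455)
= 1.0916 / 1.4776
= 0.7387
As percentage: 73.9%

73.9


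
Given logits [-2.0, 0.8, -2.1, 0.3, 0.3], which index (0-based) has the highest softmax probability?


Softmax is a monotonic transformation, so it preserves the argmax.
We need to find the index of the maximum logit.
Index 0: -2.0
Index 1: 0.8
Index 2: -2.1
Index 3: 0.3
Index 4: 0.3
Maximum logit = 0.8 at index 1

1


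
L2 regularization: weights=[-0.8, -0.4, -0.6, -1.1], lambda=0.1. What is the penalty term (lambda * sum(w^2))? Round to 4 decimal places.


Squaring each weight:
(-0.8)^2 = 0.64
(-0.4)^2 = 0.16
(-0.6)^2 = 0.36
(-1.1)^2 = 1.21
Sum of squares = 2.37
Penalty = 0.1 * 2.37 = 0.2370

0.2370


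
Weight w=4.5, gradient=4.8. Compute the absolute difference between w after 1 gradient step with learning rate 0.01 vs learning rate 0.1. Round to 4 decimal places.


With lr=0.01: w_new = 4.5 - 0.01 * 4.8 = 4.452
With lr=0.1: w_new = 4.5 - 0.1 * 4.8 = 4.02
Absolute difference = |4.452 - 4.02|
= 0.4320

0.4320


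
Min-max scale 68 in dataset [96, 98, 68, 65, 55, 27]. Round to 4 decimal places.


Min = 27, Max = 98
Range = 98 - 27 = 71
Scaled = (x - min) / (max - min)
= (68 - 27) / 71
= 41 / 71
= 0.5775

0.5775


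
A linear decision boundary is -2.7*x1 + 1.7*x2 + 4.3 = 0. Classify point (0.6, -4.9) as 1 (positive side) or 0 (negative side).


Compute -2.7 * 0.6 + 1.7 * -4.9 + 4.3
= -1.62 + -8.33 + 4.3
= -5.65
Since -5.65 < 0, the point is on the negative side.

0


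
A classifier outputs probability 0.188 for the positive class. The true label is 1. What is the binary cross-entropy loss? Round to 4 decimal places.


For y=1: Loss = -log(p)
= -log(0.188)
= -(-1.6713)
= 1.6713

1.6713


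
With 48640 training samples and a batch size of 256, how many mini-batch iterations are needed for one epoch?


Iterations per epoch = dataset_size / batch_size
= 48640 / 256
= 190

190


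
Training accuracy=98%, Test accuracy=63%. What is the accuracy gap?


Gap = train_accuracy - test_accuracy
= 98 - 63
= 35%
This large gap strongly indicates overfitting.

35


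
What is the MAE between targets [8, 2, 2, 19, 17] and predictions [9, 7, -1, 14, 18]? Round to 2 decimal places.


Absolute errors: [1, 5, 3, 5, 1]
Sum of absolute errors = 15
MAE = 15 / 5 = 3.00

3.00


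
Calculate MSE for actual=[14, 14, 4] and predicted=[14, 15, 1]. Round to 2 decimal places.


Differences: [0, -1, 3]
Squared errors: [0, 1, 9]
Sum of squared errors = 10
MSE = 10 / 3 = 3.33

3.33


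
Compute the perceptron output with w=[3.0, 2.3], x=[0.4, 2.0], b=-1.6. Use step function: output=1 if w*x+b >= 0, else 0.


z = w . x + b
= 3.0*0.4 + 2.3*2.0 + -1.6
= 1.2 + 4.6 + -1.6
= 5.8 + -1.6
= 4.2
Since z = 4.2 >= 0, output = 1

1


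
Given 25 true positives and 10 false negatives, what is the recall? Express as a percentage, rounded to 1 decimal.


Recall = TP / (TP + FN) * 100
= 25 / (25 + 10)
= 25 / 35
= 0.7143
= 71.4%

71.4


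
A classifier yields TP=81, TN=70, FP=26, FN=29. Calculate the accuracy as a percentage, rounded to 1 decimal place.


Accuracy = (TP + TN) / (TP + TN + FP + FN) * 100
= (81 + 70) / (81 + 70 + 26 + 29)
= 151 / 206
= 0.733
= 73.3%

73.3


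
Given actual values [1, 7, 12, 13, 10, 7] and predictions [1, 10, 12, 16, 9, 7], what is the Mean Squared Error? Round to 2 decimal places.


Differences: [0, -3, 0, -3, 1, 0]
Squared errors: [0, 9, 0, 9, 1, 0]
Sum of squared errors = 19
MSE = 19 / 6 = 3.17

3.17


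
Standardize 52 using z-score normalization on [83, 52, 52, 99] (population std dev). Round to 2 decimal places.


Mean = (83 + 52 + 52 + 99) / 4 = 71.5
Variance = sum((x_i - mean)^2) / n = 412.25
Std = sqrt(412.25) = 20.3039
Z = (x - mean) / std
= (52 - 71.5) / 20.3039
= -19.5 / 20.3039
= -0.96

-0.96


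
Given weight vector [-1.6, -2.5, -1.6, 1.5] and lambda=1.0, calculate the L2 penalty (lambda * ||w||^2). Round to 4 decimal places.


Squaring each weight:
(-1.6)^2 = 2.56
(-2.5)^2 = 6.25
(-1.6)^2 = 2.56
1.5^2 = 2.25
Sum of squares = 13.62
Penalty = 1.0 * 13.62 = 13.6200

13.6200


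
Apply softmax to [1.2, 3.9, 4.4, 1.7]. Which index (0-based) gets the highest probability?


Softmax is a monotonic transformation, so it preserves the argmax.
We need to find the index of the maximum logit.
Index 0: 1.2
Index 1: 3.9
Index 2: 4.4
Index 3: 1.7
Maximum logit = 4.4 at index 2

2


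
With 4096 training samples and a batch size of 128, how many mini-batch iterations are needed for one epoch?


Iterations per epoch = dataset_size / batch_size
= 4096 / 128
= 32

32


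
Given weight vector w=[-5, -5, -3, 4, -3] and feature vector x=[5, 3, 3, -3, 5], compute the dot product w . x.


Element-wise products:
-5 * 5 = -25
-5 * 3 = -15
-3 * 3 = -9
4 * -3 = -12
-3 * 5 = -15
Sum = -25 + -15 + -9 + -12 + -15
= -76

-76


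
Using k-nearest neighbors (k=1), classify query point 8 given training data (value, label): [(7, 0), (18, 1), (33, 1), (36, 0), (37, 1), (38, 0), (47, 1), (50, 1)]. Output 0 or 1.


Distances from query 8:
Point 7 (class 0): distance = 1
K=1 nearest neighbors: classes = [0]
Votes for class 1: 0 / 1
Majority vote => class 0

0


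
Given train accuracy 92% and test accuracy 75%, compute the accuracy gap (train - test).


Gap = train_accuracy - test_accuracy
= 92 - 75
= 17%
This gap suggests the model is overfitting.

17


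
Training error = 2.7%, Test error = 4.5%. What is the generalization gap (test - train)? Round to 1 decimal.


Generalization gap = test_error - train_error
= 4.5 - 2.7
= 1.8%
A small gap suggests good generalization.

1.8


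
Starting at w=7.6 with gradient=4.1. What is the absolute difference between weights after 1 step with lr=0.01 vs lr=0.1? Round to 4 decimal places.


With lr=0.01: w_new = 7.6 - 0.01 * 4.1 = 7.559
With lr=0.1: w_new = 7.6 - 0.1 * 4.1 = 7.19
Absolute difference = |7.559 - 7.19|
= 0.3690

0.3690


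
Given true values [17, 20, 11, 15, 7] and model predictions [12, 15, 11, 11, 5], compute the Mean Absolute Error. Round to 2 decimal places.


Absolute errors: [5, 5, 0, 4, 2]
Sum of absolute errors = 16
MAE = 16 / 5 = 3.20

3.20


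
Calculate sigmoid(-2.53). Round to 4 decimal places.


sigmoid(z) = 1 / (1 + exp(-z))
exp(-(-2.53)) = exp(2.53) = 12.5535
1 + 12.5535 = 13.5535
1 / 13.5535 = 0.0738

0.0738


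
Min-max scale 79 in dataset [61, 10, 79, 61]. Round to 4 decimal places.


Min = 10, Max = 79
Range = 79 - 10 = 69
Scaled = (x - min) / (max - min)
= (79 - 10) / 69
= 69 / 69
= 1.0000

1.0000


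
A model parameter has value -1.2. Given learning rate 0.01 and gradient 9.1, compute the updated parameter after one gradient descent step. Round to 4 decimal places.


w_new = w_old - lr * gradient
= -1.2 - 0.01 * 9.1
= -1.2 - (0.091)
= -1.2910

-1.2910


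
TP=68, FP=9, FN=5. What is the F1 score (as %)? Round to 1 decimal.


Precision = TP / (TP + FP) = 68 / 77 = 0.8831
Recall = TP / (TP + FN) = 68 / 73 = 0.9315
F1 = 2 * P * R / (P + R)
= 2 * 0.8831 * 0.9315 / (0.8831 + 0.9315)
= 1.6453 / 1.8146
= 0.9067
As percentage: 90.7%

90.7


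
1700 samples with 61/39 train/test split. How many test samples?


Train samples = 1700 * 61% = 1037
Test samples = 1700 - 1037
= 663

663


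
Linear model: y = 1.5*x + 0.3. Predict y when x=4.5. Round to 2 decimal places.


y = 1.5 * 4.5 + (0.3)
= 6.75 + (0.3)
= 7.05

7.05


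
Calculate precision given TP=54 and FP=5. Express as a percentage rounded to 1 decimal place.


Precision = TP / (TP + FP) * 100
= 54 / (54 + 5)
= 54 / 59
= 0.9153
= 91.5%

91.5


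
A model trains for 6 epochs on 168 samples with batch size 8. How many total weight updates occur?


Iterations per epoch = 168 / 8 = 21
Total updates = iterations_per_epoch * epochs
= 21 * 6
= 126

126


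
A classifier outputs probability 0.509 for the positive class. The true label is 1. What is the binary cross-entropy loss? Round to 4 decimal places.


For y=1: Loss = -log(p)
= -log(0.509)
= -(-0.6753)
= 0.6753

0.6753


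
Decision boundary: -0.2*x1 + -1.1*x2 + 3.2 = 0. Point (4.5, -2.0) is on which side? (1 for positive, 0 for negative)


Compute -0.2 * 4.5 + -1.1 * -2.0 + 3.2
= -0.9 + 2.2 + 3.2
= 4.5
Since 4.5 >= 0, the point is on the positive side.

1


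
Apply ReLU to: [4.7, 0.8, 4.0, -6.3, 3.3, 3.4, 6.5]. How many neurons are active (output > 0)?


ReLU(x) = max(0, x) for each element:
ReLU(4.7) = 4.7
ReLU(0.8) = 0.8
ReLU(4.0) = 4.0
ReLU(-6.3) = 0
ReLU(3.3) = 3.3
ReLU(3.4) = 3.4
ReLU(6.5) = 6.5
Active neurons (>0): 6

6


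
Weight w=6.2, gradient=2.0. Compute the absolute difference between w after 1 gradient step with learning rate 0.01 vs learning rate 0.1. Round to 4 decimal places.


With lr=0.01: w_new = 6.2 - 0.01 * 2.0 = 6.18
With lr=0.1: w_new = 6.2 - 0.1 * 2.0 = 6.0
Absolute difference = |6.18 - 6.0|
= 0.1800

0.1800


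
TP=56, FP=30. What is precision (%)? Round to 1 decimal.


Precision = TP / (TP + FP) * 100
= 56 / (56 + 30)
= 56 / 86
= 0.6512
= 65.1%

65.1


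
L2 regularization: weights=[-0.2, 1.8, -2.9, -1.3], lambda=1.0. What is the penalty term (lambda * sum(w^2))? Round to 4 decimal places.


Squaring each weight:
(-0.2)^2 = 0.04
1.8^2 = 3.24
(-2.9)^2 = 8.41
(-1.3)^2 = 1.69
Sum of squares = 13.38
Penalty = 1.0 * 13.38 = 13.3800

13.3800


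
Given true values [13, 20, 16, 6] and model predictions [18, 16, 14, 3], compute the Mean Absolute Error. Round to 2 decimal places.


Absolute errors: [5, 4, 2, 3]
Sum of absolute errors = 14
MAE = 14 / 4 = 3.50

3.50


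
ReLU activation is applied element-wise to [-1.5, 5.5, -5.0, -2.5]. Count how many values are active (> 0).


ReLU(x) = max(0, x) for each element:
ReLU(-1.5) = 0
ReLU(5.5) = 5.5
ReLU(-5.0) = 0
ReLU(-2.5) = 0
Active neurons (>0): 1

1


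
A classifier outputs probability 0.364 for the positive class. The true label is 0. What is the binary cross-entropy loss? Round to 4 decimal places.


For y=0: Loss = -log(1-p)
= -log(1 - 0.364)
= -log(0.636)
= -(-0.4526)
= 0.4526

0.4526


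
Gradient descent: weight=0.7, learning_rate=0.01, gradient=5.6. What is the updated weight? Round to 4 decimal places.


w_new = w_old - lr * gradient
= 0.7 - 0.01 * 5.6
= 0.7 - (0.056)
= 0.6440

0.6440


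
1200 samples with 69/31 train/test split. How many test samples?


Train samples = 1200 * 69% = 828
Test samples = 1200 - 828
= 372

372


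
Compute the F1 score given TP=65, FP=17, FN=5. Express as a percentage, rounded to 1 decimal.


Precision = TP / (TP + FP) = 65 / 82 = 0.7927
Recall = TP / (TP + FN) = 65 / 70 = 0.9286
F1 = 2 * P * R / (P + R)
= 2 * 0.7927 * 0.9286 / (0.7927 + 0.9286)
= 1.4721 / 1.7213
= 0.8553
As percentage: 85.5%

85.5


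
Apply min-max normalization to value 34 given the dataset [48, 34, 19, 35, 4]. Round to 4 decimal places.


Min = 4, Max = 48
Range = 48 - 4 = 44
Scaled = (x - min) / (max - min)
= (34 - 4) / 44
= 30 / 44
= 0.6818

0.6818


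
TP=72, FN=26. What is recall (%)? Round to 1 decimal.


Recall = TP / (TP + FN) * 100
= 72 / (72 + 26)
= 72 / 98
= 0.7347
= 73.5%

73.5


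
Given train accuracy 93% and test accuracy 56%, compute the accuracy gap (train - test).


Gap = train_accuracy - test_accuracy
= 93 - 56
= 37%
This large gap strongly indicates overfitting.

37


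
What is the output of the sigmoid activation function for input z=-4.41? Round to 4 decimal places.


sigmoid(z) = 1 / (1 + exp(-z))
exp(-(-4.41)) = exp(4.41) = 82.2695
1 + 82.2695 = 83.2695
1 / 83.2695 = 0.0120

0.0120


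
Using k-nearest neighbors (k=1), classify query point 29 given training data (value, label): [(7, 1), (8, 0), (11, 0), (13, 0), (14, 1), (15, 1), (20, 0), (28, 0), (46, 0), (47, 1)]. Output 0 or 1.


Distances from query 29:
Point 28 (class 0): distance = 1
K=1 nearest neighbors: classes = [0]
Votes for class 1: 0 / 1
Majority vote => class 0

0


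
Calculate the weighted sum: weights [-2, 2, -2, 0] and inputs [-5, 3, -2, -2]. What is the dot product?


Element-wise products:
-2 * -5 = 10
2 * 3 = 6
-2 * -2 = 4
0 * -2 = 0
Sum = 10 + 6 + 4 + 0
= 20

20


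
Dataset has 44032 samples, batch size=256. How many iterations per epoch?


Iterations per epoch = dataset_size / batch_size
= 44032 / 256
= 172

172


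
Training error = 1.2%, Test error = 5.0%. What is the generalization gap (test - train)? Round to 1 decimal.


Generalization gap = test_error - train_error
= 5.0 - 1.2
= 3.8%
A moderate gap.

3.8


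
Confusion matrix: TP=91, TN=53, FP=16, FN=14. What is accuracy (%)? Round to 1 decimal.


Accuracy = (TP + TN) / (TP + TN + FP + FN) * 100
= (91 + 53) / (91 + 53 + 16 + 14)
= 144 / 174
= 0.8276
= 82.8%

82.8


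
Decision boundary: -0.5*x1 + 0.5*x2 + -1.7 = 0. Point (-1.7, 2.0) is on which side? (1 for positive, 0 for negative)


Compute -0.5 * -1.7 + 0.5 * 2.0 + -1.7
= 0.85 + 1.0 + -1.7
= 0.15
Since 0.15 >= 0, the point is on the positive side.

1


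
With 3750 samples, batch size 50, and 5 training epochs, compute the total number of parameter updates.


Iterations per epoch = 3750 / 50 = 75
Total updates = iterations_per_epoch * epochs
= 75 * 5
= 375

375


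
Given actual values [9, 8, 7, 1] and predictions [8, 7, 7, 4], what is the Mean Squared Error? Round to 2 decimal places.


Differences: [1, 1, 0, -3]
Squared errors: [1, 1, 0, 9]
Sum of squared errors = 11
MSE = 11 / 4 = 2.75

2.75


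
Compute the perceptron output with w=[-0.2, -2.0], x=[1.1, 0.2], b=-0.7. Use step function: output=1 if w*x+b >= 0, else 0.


z = w . x + b
= -0.2*1.1 + -2.0*0.2 + -0.7
= -0.22 + -0.4 + -0.7
= -0.62 + -0.7
= -1.32
Since z = -1.32 < 0, output = 0

0


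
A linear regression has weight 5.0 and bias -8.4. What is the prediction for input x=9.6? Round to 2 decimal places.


y = 5.0 * 9.6 + (-8.4)
= 48.0 + (-8.4)
= 39.60

39.60


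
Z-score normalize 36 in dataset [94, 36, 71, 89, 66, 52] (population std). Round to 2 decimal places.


Mean = (94 + 36 + 71 + 89 + 66 + 52) / 6 = 68.0
Variance = sum((x_i - mean)^2) / n = 401.6667
Std = sqrt(401.6667) = 20.0416
Z = (x - mean) / std
= (36 - 68.0) / 20.0416
= -32.0 / 20.0416
= -1.60

-1.60


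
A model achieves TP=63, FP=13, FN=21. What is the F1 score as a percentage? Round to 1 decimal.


Precision = TP / (TP + FP) = 63 / 76 = 0.8289
Recall = TP / (TP + FN) = 63 / 84 = 0.75
F1 = 2 * P * R / (P + R)
= 2 * 0.8289 * 0.75 / (0.8289 + 0.75)
= 1.2434 / 1.5789
= 0.7875
As percentage: 78.8%

78.8


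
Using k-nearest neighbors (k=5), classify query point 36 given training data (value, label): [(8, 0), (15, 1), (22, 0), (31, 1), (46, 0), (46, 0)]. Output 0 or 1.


Distances from query 36:
Point 31 (class 1): distance = 5
Point 46 (class 0): distance = 10
Point 46 (class 0): distance = 10
Point 22 (class 0): distance = 14
Point 15 (class 1): distance = 21
K=5 nearest neighbors: classes = [1, 0, 0, 0, 1]
Votes for class 1: 2 / 5
Majority vote => class 0

0


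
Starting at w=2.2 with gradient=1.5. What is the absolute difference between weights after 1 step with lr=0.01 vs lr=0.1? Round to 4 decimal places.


With lr=0.01: w_new = 2.2 - 0.01 * 1.5 = 2.185
With lr=0.1: w_new = 2.2 - 0.1 * 1.5 = 2.05
Absolute difference = |2.185 - 2.05|
= 0.1350

0.1350


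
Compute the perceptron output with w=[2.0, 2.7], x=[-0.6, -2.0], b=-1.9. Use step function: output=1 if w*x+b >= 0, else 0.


z = w . x + b
= 2.0*-0.6 + 2.7*-2.0 + -1.9
= -1.2 + -5.4 + -1.9
= -6.6 + -1.9
= -8.5
Since z = -8.5 < 0, output = 0

0


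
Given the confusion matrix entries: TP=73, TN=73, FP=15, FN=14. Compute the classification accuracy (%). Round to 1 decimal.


Accuracy = (TP + TN) / (TP + TN + FP + FN) * 100
= (73 + 73) / (73 + 73 + 15 + 14)
= 146 / 175
= 0.8343
= 83.4%

83.4


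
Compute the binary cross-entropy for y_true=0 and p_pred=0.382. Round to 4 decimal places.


For y=0: Loss = -log(1-p)
= -log(1 - 0.382)
= -log(0.618)
= -(-0.4813)
= 0.4813

0.4813


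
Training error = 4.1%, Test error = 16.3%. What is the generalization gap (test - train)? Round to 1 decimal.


Generalization gap = test_error - train_error
= 16.3 - 4.1
= 12.2%
A large gap suggests overfitting.

12.2


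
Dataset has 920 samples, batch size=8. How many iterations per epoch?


Iterations per epoch = dataset_size / batch_size
= 920 / 8
= 115

115


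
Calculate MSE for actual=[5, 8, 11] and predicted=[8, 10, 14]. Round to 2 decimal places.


Differences: [-3, -2, -3]
Squared errors: [9, 4, 9]
Sum of squared errors = 22
MSE = 22 / 3 = 7.33

7.33


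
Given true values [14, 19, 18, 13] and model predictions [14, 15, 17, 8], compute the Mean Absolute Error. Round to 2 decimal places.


Absolute errors: [0, 4, 1, 5]
Sum of absolute errors = 10
MAE = 10 / 4 = 2.50

2.50


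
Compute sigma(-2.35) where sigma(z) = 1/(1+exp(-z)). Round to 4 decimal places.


sigmoid(z) = 1 / (1 + exp(-z))
exp(-(-2.35)) = exp(2.35) = 10.4856
1 + 10.4856 = 11.4856
1 / 11.4856 = 0.0871

0.0871


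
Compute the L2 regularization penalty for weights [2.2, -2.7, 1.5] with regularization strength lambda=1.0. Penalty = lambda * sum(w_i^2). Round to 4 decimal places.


Squaring each weight:
2.2^2 = 4.84
(-2.7)^2 = 7.29
1.5^2 = 2.25
Sum of squares = 14.38
Penalty = 1.0 * 14.38 = 14.3800

14.3800


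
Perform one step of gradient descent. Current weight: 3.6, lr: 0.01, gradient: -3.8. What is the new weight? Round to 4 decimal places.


w_new = w_old - lr * gradient
= 3.6 - 0.01 * -3.8
= 3.6 - (-0.038)
= 3.6380

3.6380


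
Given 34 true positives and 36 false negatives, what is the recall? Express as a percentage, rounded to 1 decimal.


Recall = TP / (TP + FN) * 100
= 34 / (34 + 36)
= 34 / 70
= 0.4857
= 48.6%

48.6


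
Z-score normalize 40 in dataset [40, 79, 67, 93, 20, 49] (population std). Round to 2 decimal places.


Mean = (40 + 79 + 67 + 93 + 20 + 49) / 6 = 58.0
Variance = sum((x_i - mean)^2) / n = 599.3333
Std = sqrt(599.3333) = 24.4813
Z = (x - mean) / std
= (40 - 58.0) / 24.4813
= -18.0 / 24.4813
= -0.74

-0.74


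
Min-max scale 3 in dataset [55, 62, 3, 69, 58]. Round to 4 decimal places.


Min = 3, Max = 69
Range = 69 - 3 = 66
Scaled = (x - min) / (max - min)
= (3 - 3) / 66
= 0 / 66
= 0.0000

0.0000


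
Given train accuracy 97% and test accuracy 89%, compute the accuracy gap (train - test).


Gap = train_accuracy - test_accuracy
= 97 - 89
= 8%
This moderate gap may indicate mild overfitting.

8


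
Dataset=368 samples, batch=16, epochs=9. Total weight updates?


Iterations per epoch = 368 / 16 = 23
Total updates = iterations_per_epoch * epochs
= 23 * 9
= 207

207


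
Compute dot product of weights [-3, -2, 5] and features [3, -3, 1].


Element-wise products:
-3 * 3 = -9
-2 * -3 = 6
5 * 1 = 5
Sum = -9 + 6 + 5
= 2

2


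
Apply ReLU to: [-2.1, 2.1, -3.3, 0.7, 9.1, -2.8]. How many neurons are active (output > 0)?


ReLU(x) = max(0, x) for each element:
ReLU(-2.1) = 0
ReLU(2.1) = 2.1
ReLU(-3.3) = 0
ReLU(0.7) = 0.7
ReLU(9.1) = 9.1
ReLU(-2.8) = 0
Active neurons (>0): 3

3


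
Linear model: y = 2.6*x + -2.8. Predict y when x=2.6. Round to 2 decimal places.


y = 2.6 * 2.6 + (-2.8)
= 6.76 + (-2.8)
= 3.96

3.96


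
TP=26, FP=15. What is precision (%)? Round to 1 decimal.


Precision = TP / (TP + FP) * 100
= 26 / (26 + 15)
= 26 / 41
= 0.6341
= 63.4%

63.4


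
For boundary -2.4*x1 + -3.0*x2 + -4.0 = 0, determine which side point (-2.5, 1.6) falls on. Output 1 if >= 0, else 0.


Compute -2.4 * -2.5 + -3.0 * 1.6 + -4.0
= 6.0 + -4.8 + -4.0
= -2.8
Since -2.8 < 0, the point is on the negative side.

0


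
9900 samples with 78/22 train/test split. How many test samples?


Train samples = 9900 * 78% = 7722
Test samples = 9900 - 7722
= 2178

2178


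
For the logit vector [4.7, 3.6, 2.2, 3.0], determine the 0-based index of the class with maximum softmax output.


Softmax is a monotonic transformation, so it preserves the argmax.
We need to find the index of the maximum logit.
Index 0: 4.7
Index 1: 3.6
Index 2: 2.2
Index 3: 3.0
Maximum logit = 4.7 at index 0

0


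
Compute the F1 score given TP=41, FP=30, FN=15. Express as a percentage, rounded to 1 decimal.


Precision = TP / (TP + FP) = 41 / 71 = 0.5775
Recall = TP / (TP + FN) = 41 / 56 = 0.7321
F1 = 2 * P * R / (P + R)
= 2 * 0.5775 * 0.7321 / (0.5775 + 0.7321)
= 0.8456 / 1.3096
= 0.6457
As percentage: 64.6%

64.6


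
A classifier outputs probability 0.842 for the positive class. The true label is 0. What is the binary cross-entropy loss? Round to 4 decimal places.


For y=0: Loss = -log(1-p)
= -log(1 - 0.842)
= -log(0.158)
= -(-1.8452)
= 1.8452

1.8452


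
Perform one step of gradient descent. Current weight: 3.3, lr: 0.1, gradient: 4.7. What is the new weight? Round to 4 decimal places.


w_new = w_old - lr * gradient
= 3.3 - 0.1 * 4.7
= 3.3 - (0.47)
= 2.8300

2.8300


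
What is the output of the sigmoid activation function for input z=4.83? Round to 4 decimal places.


sigmoid(z) = 1 / (1 + exp(-z))
exp(-(4.83)) = exp(-4.83) = 0.008
1 + 0.008 = 1.008
1 / 1.008 = 0.9921

0.9921


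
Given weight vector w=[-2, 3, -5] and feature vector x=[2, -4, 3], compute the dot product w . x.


Element-wise products:
-2 * 2 = -4
3 * -4 = -12
-5 * 3 = -15
Sum = -4 + -12 + -15
= -31

-31


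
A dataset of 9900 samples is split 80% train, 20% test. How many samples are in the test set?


Train samples = 9900 * 80% = 7920
Test samples = 9900 - 7920
= 1980

1980


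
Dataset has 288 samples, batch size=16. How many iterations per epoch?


Iterations per epoch = dataset_size / batch_size
= 288 / 16
= 18

18


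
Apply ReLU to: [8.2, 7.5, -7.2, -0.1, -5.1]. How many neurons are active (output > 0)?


ReLU(x) = max(0, x) for each element:
ReLU(8.2) = 8.2
ReLU(7.5) = 7.5
ReLU(-7.2) = 0
ReLU(-0.1) = 0
ReLU(-5.1) = 0
Active neurons (>0): 2

2


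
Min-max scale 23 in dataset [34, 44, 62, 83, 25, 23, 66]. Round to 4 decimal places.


Min = 23, Max = 83
Range = 83 - 23 = 60
Scaled = (x - min) / (max - min)
= (23 - 23) / 60
= 0 / 60
= 0.0000

0.0000


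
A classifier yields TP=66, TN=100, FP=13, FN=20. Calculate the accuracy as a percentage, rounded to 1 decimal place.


Accuracy = (TP + TN) / (TP + TN + FP + FN) * 100
= (66 + 100) / (66 + 100 + 13 + 20)
= 166 / 199
= 0.8342
= 83.4%

83.4


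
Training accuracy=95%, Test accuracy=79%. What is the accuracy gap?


Gap = train_accuracy - test_accuracy
= 95 - 79
= 16%
This gap suggests the model is overfitting.

16


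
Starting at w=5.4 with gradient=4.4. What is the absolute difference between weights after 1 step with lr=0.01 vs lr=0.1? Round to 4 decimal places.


With lr=0.01: w_new = 5.4 - 0.01 * 4.4 = 5.356
With lr=0.1: w_new = 5.4 - 0.1 * 4.4 = 4.96
Absolute difference = |5.356 - 4.96|
= 0.3960

0.3960


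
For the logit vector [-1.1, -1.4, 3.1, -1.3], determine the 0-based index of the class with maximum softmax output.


Softmax is a monotonic transformation, so it preserves the argmax.
We need to find the index of the maximum logit.
Index 0: -1.1
Index 1: -1.4
Index 2: 3.1
Index 3: -1.3
Maximum logit = 3.1 at index 2

2


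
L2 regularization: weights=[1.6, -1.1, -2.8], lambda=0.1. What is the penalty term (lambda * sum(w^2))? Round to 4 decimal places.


Squaring each weight:
1.6^2 = 2.56
(-1.1)^2 = 1.21
(-2.8)^2 = 7.84
Sum of squares = 11.61
Penalty = 0.1 * 11.61 = 1.1610

1.1610


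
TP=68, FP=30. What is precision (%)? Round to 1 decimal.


Precision = TP / (TP + FP) * 100
= 68 / (68 + 30)
= 68 / 98
= 0.6939
= 69.4%

69.4


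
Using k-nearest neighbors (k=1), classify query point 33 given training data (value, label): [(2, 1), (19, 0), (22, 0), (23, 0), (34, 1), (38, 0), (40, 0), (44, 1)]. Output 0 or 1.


Distances from query 33:
Point 34 (class 1): distance = 1
K=1 nearest neighbors: classes = [1]
Votes for class 1: 1 / 1
Majority vote => class 1

1


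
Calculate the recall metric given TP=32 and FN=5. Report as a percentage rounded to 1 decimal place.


Recall = TP / (TP + FN) * 100
= 32 / (32 + 5)
= 32 / 37
= 0.8649
= 86.5%

86.5


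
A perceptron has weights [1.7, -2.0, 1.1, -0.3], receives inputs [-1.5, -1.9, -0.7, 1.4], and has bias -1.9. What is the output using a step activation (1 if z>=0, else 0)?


z = w . x + b
= 1.7*-1.5 + -2.0*-1.9 + 1.1*-0.7 + -0.3*1.4 + -1.9
= -2.55 + 3.8 + -0.77 + -0.42 + -1.9
= 0.06 + -1.9
= -1.84
Since z = -1.84 < 0, output = 0

0


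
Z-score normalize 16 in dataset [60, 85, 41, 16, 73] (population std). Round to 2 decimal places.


Mean = (60 + 85 + 41 + 16 + 73) / 5 = 55.0
Variance = sum((x_i - mean)^2) / n = 593.2
Std = sqrt(593.2) = 24.3557
Z = (x - mean) / std
= (16 - 55.0) / 24.3557
= -39.0 / 24.3557
= -1.60

-1.60


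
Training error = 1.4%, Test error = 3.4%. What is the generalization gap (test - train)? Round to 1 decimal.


Generalization gap = test_error - train_error
= 3.4 - 1.4
= 2.0%
A moderate gap.

2.0


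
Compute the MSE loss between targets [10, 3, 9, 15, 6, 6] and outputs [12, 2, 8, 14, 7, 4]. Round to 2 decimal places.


Differences: [-2, 1, 1, 1, -1, 2]
Squared errors: [4, 1, 1, 1, 1, 4]
Sum of squared errors = 12
MSE = 12 / 6 = 2.00

2.00


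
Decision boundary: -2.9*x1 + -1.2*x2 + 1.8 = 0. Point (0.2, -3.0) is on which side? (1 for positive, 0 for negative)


Compute -2.9 * 0.2 + -1.2 * -3.0 + 1.8
= -0.58 + 3.6 + 1.8
= 4.82
Since 4.82 >= 0, the point is on the positive side.

1


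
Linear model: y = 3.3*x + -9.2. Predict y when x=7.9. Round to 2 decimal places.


y = 3.3 * 7.9 + (-9.2)
= 26.07 + (-9.2)
= 16.87

16.87


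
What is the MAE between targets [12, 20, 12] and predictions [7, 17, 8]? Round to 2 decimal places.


Absolute errors: [5, 3, 4]
Sum of absolute errors = 12
MAE = 12 / 3 = 4.00

4.00


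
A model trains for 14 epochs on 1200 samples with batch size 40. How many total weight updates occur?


Iterations per epoch = 1200 / 40 = 30
Total updates = iterations_per_epoch * epochs
= 30 * 14
= 420

420


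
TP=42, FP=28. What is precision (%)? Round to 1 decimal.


Precision = TP / (TP + FP) * 100
= 42 / (42 + 28)
= 42 / 70
= 0.6
= 60.0%

60.0


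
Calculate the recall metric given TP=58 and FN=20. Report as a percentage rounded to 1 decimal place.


Recall = TP / (TP + FN) * 100
= 58 / (58 + 20)
= 58 / 78
= 0.7436
= 74.4%

74.4


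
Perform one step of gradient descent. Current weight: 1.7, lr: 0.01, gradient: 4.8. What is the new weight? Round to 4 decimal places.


w_new = w_old - lr * gradient
= 1.7 - 0.01 * 4.8
= 1.7 - (0.048)
= 1.6520

1.6520
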